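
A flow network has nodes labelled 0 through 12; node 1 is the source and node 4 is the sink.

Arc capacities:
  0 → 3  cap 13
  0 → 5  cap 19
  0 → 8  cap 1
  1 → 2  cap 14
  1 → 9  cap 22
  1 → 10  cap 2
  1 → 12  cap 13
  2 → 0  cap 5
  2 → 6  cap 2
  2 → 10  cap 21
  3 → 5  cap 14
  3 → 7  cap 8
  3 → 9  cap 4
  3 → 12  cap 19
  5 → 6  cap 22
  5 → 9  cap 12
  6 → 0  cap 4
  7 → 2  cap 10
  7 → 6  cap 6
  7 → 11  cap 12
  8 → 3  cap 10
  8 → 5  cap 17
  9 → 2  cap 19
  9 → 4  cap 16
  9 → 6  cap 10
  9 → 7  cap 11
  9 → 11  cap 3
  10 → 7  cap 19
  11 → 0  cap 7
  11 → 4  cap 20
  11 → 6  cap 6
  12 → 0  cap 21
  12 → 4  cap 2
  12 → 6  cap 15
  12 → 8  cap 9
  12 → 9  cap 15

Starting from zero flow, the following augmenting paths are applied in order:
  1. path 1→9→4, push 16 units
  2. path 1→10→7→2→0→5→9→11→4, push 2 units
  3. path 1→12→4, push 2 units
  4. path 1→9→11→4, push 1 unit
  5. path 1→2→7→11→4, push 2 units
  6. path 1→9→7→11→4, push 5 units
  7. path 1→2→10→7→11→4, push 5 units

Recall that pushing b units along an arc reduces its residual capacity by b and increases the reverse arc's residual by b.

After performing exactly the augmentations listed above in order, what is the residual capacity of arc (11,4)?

Residual capacity of (11,4): 5

after path 1 (1→9→4, push 16): res(11,4)=20
after path 2 (1→10→7→2→0→5→9→11→4, push 2): res(11,4)=18
after path 3 (1→12→4, push 2): res(11,4)=18
after path 4 (1→9→11→4, push 1): res(11,4)=17
after path 5 (1→2→7→11→4, push 2): res(11,4)=15
after path 6 (1→9→7→11→4, push 5): res(11,4)=10
after path 7 (1→2→10→7→11→4, push 5): res(11,4)=5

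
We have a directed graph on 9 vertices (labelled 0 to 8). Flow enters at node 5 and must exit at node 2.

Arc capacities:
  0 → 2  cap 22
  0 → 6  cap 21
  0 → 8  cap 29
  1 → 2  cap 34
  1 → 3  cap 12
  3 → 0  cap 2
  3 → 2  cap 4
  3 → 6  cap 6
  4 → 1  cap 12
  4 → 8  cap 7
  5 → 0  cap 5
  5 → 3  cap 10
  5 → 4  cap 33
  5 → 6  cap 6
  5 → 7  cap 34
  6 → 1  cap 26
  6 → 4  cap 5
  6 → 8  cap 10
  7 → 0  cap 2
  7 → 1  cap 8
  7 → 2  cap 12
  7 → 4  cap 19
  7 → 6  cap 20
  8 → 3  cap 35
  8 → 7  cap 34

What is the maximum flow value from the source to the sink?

Maximum flow value: 59

augment #1: 5→0→2 bottleneck 5, total now 5
augment #2: 5→3→2 bottleneck 4, total now 9
augment #3: 5→7→2 bottleneck 12, total now 21
augment #4: 5→3→0→2 bottleneck 2, total now 23
augment #5: 5→4→1→2 bottleneck 12, total now 35
augment #6: 5→6→1→2 bottleneck 6, total now 41
augment #7: 5→7→0→2 bottleneck 2, total now 43
augment #8: 5→7→1→2 bottleneck 8, total now 51
augment #9: 5→3→6→1→2 bottleneck 4, total now 55
augment #10: 5→7→6→1→2 bottleneck 4, total now 59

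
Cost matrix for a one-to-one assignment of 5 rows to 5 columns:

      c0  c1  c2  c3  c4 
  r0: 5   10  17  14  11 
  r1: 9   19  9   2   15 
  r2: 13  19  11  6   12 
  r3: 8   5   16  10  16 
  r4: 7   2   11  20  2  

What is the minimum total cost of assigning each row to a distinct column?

optimal assignment: row0→col0 (cost 5), row1→col3 (cost 2), row2→col2 (cost 11), row3→col1 (cost 5), row4→col4 (cost 2)
total = 5 + 2 + 11 + 5 + 2 = 25

Minimum assignment cost: 25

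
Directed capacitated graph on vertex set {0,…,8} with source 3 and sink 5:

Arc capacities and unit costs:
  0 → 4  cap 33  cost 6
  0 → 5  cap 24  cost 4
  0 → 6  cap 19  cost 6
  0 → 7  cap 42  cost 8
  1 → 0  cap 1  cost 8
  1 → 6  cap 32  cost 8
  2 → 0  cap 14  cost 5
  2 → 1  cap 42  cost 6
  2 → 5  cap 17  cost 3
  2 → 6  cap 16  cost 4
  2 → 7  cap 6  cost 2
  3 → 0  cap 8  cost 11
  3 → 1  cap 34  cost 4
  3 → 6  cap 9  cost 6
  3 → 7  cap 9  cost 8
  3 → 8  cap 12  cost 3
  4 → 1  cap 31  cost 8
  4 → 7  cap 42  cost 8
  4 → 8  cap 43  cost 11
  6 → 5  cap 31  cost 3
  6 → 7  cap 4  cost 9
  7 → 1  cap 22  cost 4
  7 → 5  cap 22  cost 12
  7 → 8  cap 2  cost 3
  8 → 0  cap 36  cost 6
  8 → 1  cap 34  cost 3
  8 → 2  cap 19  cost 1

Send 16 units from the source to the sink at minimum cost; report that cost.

Minimum cost for 16 units: 120

shortest-cost path #1: 3→8→2→5 push 12 @ unit cost 7 (adds 84)
shortest-cost path #2: 3→6→5 push 4 @ unit cost 9 (adds 36)
total cost = 120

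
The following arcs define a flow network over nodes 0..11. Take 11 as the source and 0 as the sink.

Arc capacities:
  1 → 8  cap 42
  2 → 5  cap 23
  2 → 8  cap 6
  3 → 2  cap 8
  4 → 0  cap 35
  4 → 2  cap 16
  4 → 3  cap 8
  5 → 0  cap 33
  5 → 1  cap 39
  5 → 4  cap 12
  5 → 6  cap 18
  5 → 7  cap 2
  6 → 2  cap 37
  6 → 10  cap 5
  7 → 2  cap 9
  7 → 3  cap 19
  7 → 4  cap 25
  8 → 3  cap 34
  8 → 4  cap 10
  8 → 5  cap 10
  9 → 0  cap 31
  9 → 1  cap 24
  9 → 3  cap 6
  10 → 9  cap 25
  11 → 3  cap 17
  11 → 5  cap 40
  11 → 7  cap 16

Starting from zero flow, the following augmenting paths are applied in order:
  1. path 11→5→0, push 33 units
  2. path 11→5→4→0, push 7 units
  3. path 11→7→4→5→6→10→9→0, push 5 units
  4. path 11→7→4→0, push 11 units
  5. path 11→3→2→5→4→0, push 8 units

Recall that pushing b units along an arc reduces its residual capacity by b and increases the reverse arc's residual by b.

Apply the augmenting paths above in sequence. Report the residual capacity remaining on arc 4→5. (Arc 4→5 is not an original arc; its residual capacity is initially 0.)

after path 1 (11→5→0, push 33): res(4,5)=0
after path 2 (11→5→4→0, push 7): res(4,5)=7
after path 3 (11→7→4→5→6→10→9→0, push 5): res(4,5)=2
after path 4 (11→7→4→0, push 11): res(4,5)=2
after path 5 (11→3→2→5→4→0, push 8): res(4,5)=10

Residual capacity of (4,5): 10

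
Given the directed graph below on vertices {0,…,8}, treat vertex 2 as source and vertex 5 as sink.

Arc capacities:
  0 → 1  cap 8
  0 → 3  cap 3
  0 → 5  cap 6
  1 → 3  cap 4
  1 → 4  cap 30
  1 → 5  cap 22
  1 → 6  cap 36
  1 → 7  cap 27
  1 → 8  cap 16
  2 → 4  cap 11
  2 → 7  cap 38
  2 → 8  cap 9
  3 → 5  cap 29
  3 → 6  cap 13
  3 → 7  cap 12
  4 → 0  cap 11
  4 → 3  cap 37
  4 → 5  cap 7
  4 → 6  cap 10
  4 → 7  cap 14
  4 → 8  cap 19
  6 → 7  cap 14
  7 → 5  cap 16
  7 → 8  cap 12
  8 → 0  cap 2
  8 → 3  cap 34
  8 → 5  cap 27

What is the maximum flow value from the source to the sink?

augment #1: 2→4→5 bottleneck 7, total now 7
augment #2: 2→7→5 bottleneck 16, total now 23
augment #3: 2→8→5 bottleneck 9, total now 32
augment #4: 2→4→0→5 bottleneck 4, total now 36
augment #5: 2→7→8→5 bottleneck 12, total now 48

Maximum flow value: 48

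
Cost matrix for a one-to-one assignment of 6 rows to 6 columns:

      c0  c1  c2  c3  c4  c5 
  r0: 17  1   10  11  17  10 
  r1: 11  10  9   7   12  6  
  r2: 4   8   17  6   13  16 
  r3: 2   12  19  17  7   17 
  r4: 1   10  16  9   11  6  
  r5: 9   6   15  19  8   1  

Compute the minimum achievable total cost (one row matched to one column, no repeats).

optimal assignment: row0→col1 (cost 1), row1→col2 (cost 9), row2→col3 (cost 6), row3→col4 (cost 7), row4→col0 (cost 1), row5→col5 (cost 1)
total = 1 + 9 + 6 + 7 + 1 + 1 = 25

Minimum assignment cost: 25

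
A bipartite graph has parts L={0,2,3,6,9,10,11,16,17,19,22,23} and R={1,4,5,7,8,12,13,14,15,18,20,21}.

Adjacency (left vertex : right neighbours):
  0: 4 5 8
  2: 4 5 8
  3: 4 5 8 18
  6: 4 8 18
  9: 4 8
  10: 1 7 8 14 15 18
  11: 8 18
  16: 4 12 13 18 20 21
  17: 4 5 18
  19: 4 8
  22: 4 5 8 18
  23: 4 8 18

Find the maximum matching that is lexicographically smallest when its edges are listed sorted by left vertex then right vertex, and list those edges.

Lex-smallest maximum matching: {(0,4), (2,5), (3,8), (6,18), (10,1), (16,12)}

|M| = 6 (so the lex-smallest maximum matching has 6 edges)
process left vertices in ascending order; for each, take the smallest-labelled available neighbour that still permits 6 edges overall, or leave it unmatched if none does
lex-smallest matching: {0-4, 2-5, 3-8, 6-18, 10-1, 16-12}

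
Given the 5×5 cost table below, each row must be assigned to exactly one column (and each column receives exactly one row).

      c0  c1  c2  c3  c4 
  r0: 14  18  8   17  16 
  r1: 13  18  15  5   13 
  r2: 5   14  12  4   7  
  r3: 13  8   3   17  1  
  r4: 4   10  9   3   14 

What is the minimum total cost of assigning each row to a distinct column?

optimal assignment: row0→col2 (cost 8), row1→col3 (cost 5), row2→col0 (cost 5), row3→col4 (cost 1), row4→col1 (cost 10)
total = 8 + 5 + 5 + 1 + 10 = 29

Minimum assignment cost: 29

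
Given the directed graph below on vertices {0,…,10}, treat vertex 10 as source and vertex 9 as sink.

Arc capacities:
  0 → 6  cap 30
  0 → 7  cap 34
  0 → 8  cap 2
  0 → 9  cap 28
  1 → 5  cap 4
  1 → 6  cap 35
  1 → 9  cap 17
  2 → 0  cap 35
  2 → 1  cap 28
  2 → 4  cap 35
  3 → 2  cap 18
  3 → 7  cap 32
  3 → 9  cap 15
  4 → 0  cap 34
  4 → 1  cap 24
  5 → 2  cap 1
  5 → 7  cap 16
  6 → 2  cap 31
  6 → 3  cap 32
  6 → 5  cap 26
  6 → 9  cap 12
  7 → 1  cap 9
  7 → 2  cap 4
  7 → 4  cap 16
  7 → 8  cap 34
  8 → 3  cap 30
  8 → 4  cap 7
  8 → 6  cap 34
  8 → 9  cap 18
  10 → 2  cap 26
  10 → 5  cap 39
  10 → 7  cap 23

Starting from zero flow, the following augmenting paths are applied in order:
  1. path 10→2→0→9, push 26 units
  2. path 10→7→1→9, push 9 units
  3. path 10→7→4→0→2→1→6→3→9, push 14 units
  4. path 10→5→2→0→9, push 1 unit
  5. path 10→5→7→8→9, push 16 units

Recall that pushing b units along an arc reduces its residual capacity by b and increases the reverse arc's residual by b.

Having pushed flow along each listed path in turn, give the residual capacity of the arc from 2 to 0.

after path 1 (10→2→0→9, push 26): res(2,0)=9
after path 2 (10→7→1→9, push 9): res(2,0)=9
after path 3 (10→7→4→0→2→1→6→3→9, push 14): res(2,0)=23
after path 4 (10→5→2→0→9, push 1): res(2,0)=22
after path 5 (10→5→7→8→9, push 16): res(2,0)=22

Residual capacity of (2,0): 22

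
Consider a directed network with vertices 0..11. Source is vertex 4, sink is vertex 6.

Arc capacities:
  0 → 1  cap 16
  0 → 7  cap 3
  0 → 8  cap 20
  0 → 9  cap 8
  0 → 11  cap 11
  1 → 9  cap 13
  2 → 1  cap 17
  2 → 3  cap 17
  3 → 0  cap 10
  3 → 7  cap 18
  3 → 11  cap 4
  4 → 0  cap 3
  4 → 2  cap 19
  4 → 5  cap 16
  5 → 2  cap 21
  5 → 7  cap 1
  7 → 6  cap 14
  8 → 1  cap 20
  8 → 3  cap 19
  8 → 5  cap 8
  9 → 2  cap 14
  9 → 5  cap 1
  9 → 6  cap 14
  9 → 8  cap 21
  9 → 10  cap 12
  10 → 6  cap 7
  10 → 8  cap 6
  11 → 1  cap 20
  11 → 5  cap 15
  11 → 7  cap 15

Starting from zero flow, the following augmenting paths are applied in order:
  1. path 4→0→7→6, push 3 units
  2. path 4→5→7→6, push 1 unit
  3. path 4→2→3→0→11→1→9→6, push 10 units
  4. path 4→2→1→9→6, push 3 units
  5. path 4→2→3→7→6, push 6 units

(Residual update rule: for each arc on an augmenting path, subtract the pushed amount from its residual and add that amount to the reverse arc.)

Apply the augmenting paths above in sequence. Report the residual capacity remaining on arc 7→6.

after path 1 (4→0→7→6, push 3): res(7,6)=11
after path 2 (4→5→7→6, push 1): res(7,6)=10
after path 3 (4→2→3→0→11→1→9→6, push 10): res(7,6)=10
after path 4 (4→2→1→9→6, push 3): res(7,6)=10
after path 5 (4→2→3→7→6, push 6): res(7,6)=4

Residual capacity of (7,6): 4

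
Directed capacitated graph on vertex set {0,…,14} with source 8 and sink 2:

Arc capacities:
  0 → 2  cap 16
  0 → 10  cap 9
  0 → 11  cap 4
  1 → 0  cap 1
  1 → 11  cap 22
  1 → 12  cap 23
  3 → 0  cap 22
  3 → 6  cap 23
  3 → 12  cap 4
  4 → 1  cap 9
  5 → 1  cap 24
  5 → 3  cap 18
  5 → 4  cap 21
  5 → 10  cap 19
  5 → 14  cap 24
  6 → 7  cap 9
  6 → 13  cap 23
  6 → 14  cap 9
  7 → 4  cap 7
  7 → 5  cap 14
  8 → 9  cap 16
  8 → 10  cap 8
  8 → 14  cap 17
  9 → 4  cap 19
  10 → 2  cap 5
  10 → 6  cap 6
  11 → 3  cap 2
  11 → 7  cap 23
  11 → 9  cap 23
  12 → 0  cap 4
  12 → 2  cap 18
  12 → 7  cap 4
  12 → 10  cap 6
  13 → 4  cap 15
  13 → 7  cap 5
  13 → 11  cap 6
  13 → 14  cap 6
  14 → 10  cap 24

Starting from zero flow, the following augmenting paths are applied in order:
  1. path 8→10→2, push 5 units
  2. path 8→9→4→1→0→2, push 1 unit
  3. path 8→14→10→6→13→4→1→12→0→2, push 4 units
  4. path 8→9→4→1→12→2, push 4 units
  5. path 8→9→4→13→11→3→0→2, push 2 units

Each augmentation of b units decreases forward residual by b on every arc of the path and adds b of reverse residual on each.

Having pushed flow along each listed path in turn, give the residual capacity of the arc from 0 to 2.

Residual capacity of (0,2): 9

after path 1 (8→10→2, push 5): res(0,2)=16
after path 2 (8→9→4→1→0→2, push 1): res(0,2)=15
after path 3 (8→14→10→6→13→4→1→12→0→2, push 4): res(0,2)=11
after path 4 (8→9→4→1→12→2, push 4): res(0,2)=11
after path 5 (8→9→4→13→11→3→0→2, push 2): res(0,2)=9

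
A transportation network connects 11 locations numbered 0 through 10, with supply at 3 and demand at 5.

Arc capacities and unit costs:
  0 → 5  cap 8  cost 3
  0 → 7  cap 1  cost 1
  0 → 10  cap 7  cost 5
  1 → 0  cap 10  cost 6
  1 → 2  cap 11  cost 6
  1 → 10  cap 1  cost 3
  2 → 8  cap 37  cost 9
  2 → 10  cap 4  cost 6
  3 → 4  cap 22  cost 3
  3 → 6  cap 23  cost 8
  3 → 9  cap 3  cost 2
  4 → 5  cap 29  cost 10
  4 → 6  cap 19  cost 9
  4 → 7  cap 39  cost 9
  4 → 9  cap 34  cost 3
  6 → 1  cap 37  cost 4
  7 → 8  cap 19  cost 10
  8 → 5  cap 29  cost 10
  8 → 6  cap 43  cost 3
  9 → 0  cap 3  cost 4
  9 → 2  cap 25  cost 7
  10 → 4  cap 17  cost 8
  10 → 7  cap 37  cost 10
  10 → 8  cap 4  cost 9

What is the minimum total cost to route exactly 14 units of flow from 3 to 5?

Minimum cost for 14 units: 170

shortest-cost path #1: 3→9→0→5 push 3 @ unit cost 9 (adds 27)
shortest-cost path #2: 3→4→5 push 11 @ unit cost 13 (adds 143)
total cost = 170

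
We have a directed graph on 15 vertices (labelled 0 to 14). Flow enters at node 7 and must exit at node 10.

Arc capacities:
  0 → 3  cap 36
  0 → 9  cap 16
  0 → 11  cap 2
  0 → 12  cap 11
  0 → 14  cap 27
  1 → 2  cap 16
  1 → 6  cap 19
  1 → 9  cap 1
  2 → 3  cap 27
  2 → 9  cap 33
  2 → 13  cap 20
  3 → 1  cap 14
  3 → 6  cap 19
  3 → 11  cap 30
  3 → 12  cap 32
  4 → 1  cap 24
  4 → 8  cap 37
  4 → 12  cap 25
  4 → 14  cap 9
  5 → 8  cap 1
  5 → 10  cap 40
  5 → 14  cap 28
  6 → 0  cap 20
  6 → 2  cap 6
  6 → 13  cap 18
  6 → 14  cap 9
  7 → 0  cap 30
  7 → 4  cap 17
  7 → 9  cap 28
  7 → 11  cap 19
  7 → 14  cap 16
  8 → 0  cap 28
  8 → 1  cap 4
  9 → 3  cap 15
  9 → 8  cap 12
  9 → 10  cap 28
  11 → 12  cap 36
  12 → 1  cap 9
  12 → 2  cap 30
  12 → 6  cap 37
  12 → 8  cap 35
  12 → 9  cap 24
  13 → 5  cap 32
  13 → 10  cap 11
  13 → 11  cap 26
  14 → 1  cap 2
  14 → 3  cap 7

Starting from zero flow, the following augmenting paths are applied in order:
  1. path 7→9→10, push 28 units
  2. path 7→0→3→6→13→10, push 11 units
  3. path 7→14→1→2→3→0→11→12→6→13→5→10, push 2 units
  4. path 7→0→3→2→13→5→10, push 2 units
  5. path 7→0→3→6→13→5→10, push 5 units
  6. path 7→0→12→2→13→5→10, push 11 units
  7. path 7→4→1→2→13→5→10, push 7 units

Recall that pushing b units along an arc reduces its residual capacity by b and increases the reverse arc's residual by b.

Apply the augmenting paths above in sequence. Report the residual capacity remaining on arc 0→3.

after path 1 (7→9→10, push 28): res(0,3)=36
after path 2 (7→0→3→6→13→10, push 11): res(0,3)=25
after path 3 (7→14→1→2→3→0→11→12→6→13→5→10, push 2): res(0,3)=27
after path 4 (7→0→3→2→13→5→10, push 2): res(0,3)=25
after path 5 (7→0→3→6→13→5→10, push 5): res(0,3)=20
after path 6 (7→0→12→2→13→5→10, push 11): res(0,3)=20
after path 7 (7→4→1→2→13→5→10, push 7): res(0,3)=20

Residual capacity of (0,3): 20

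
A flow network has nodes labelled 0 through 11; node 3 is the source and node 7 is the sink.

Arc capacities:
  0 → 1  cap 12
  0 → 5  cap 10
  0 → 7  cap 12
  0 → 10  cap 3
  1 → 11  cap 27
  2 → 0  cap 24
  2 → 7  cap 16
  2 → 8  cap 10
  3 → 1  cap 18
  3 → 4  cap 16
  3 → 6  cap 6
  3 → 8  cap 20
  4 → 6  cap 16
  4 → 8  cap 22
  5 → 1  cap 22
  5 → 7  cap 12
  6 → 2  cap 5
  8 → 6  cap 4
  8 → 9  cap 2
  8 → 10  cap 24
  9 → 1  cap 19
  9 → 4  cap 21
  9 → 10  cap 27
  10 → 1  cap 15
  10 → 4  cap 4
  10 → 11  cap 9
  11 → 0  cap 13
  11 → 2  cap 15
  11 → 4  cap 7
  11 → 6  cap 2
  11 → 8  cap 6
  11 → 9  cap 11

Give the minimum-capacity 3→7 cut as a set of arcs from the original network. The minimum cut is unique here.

Min-cut arcs: {(6,2), (11,0), (11,2)} (total capacity 33)

augment #1: 3→6→2→7 push 5
augment #2: 3→1→11→0→7 push 12
augment #3: 3→1→11→2→7 push 6
augment #4: 3→8→10→11→2→7 push 5
augment #5: 3→8→10→11→0→5→7 push 1
augment #6: 3→8→10→11→2→0→5→7 push 3
augment #7: 3→8→9→1→11→2→0→5→7 push 1
max flow = 33; residual-reachable set from 3 gives S-side
cut edges (S→T): {(6,2), (11,0), (11,2)} total cap 33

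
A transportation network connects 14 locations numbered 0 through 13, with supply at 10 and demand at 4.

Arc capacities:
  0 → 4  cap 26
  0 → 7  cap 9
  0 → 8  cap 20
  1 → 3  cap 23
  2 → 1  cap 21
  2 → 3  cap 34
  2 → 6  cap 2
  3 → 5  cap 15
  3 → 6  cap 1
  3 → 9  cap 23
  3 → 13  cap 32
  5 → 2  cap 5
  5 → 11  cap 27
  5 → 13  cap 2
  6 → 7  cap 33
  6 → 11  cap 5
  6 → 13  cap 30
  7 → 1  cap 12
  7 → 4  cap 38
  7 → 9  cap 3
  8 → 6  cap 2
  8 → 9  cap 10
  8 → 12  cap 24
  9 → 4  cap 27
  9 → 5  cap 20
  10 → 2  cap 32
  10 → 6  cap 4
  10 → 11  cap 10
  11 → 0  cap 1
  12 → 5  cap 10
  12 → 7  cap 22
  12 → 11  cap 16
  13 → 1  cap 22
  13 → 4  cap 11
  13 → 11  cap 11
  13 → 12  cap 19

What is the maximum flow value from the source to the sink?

Maximum flow value: 37

augment #1: 10→6→7→4 bottleneck 4, total now 4
augment #2: 10→11→0→4 bottleneck 1, total now 5
augment #3: 10→2→3→9→4 bottleneck 23, total now 28
augment #4: 10→2→3→13→4 bottleneck 9, total now 37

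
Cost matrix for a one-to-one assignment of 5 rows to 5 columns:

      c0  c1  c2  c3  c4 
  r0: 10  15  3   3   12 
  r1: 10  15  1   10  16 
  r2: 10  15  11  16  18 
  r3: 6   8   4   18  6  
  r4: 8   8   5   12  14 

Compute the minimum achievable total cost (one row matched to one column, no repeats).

Minimum assignment cost: 28

optimal assignment: row0→col3 (cost 3), row1→col2 (cost 1), row2→col0 (cost 10), row3→col4 (cost 6), row4→col1 (cost 8)
total = 3 + 1 + 10 + 6 + 8 = 28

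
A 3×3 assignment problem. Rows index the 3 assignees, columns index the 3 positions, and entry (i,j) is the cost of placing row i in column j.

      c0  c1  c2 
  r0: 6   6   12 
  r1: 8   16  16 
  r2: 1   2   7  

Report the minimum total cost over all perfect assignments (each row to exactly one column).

optimal assignment: row0→col1 (cost 6), row1→col0 (cost 8), row2→col2 (cost 7)
total = 6 + 8 + 7 = 21

Minimum assignment cost: 21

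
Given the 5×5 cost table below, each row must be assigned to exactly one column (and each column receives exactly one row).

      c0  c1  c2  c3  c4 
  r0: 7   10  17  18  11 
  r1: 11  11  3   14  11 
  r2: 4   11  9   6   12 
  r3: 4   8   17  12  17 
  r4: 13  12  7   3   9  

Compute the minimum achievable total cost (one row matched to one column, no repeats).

optimal assignment: row0→col4 (cost 11), row1→col2 (cost 3), row2→col0 (cost 4), row3→col1 (cost 8), row4→col3 (cost 3)
total = 11 + 3 + 4 + 8 + 3 = 29

Minimum assignment cost: 29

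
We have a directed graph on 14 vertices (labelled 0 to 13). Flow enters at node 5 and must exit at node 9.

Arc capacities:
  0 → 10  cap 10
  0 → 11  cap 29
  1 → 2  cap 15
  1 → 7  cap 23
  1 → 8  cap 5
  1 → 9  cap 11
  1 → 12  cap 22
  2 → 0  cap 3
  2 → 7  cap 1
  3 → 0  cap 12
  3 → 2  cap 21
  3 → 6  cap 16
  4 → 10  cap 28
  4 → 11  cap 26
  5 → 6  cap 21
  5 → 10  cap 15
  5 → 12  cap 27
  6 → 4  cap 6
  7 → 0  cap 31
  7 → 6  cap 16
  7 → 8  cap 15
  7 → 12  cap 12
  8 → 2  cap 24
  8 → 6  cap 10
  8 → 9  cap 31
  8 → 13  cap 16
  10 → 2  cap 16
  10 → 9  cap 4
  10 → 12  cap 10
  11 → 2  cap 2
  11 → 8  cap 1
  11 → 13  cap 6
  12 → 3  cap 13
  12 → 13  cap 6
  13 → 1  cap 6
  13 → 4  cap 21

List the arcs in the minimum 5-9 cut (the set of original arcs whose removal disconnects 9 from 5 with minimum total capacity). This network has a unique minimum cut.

Min-cut arcs: {(2,7), (10,9), (11,8), (13,1)} (total capacity 12)

augment #1: 5→10→9 push 4
augment #2: 5→12→13→1→9 push 6
augment #3: 5→6→4→11→8→9 push 1
augment #4: 5→10→2→7→8→9 push 1
max flow = 12; residual-reachable set from 5 gives S-side
cut edges (S→T): {(2,7), (10,9), (11,8), (13,1)} total cap 12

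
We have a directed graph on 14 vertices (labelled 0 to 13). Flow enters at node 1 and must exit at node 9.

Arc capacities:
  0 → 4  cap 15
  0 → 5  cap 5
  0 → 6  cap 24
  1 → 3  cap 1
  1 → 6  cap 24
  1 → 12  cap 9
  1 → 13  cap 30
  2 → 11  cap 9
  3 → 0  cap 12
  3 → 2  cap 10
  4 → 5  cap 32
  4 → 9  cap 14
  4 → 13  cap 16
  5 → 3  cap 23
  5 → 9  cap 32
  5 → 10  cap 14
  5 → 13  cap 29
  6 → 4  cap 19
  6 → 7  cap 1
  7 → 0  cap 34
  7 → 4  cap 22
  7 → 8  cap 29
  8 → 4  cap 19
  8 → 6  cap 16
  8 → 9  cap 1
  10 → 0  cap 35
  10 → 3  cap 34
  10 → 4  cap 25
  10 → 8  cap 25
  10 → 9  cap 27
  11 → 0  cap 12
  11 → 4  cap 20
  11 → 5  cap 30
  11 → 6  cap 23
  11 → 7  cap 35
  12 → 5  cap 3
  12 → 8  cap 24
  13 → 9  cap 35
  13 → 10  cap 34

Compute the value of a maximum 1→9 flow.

augment #1: 1→13→9 bottleneck 30, total now 30
augment #2: 1→6→4→9 bottleneck 14, total now 44
augment #3: 1→12→5→9 bottleneck 3, total now 47
augment #4: 1→12→8→9 bottleneck 1, total now 48
augment #5: 1→3→0→5→9 bottleneck 1, total now 49
augment #6: 1→6→4→5→9 bottleneck 5, total now 54
augment #7: 1→6→7→0→5→9 bottleneck 1, total now 55
augment #8: 1→12→8→4→5→9 bottleneck 5, total now 60

Maximum flow value: 60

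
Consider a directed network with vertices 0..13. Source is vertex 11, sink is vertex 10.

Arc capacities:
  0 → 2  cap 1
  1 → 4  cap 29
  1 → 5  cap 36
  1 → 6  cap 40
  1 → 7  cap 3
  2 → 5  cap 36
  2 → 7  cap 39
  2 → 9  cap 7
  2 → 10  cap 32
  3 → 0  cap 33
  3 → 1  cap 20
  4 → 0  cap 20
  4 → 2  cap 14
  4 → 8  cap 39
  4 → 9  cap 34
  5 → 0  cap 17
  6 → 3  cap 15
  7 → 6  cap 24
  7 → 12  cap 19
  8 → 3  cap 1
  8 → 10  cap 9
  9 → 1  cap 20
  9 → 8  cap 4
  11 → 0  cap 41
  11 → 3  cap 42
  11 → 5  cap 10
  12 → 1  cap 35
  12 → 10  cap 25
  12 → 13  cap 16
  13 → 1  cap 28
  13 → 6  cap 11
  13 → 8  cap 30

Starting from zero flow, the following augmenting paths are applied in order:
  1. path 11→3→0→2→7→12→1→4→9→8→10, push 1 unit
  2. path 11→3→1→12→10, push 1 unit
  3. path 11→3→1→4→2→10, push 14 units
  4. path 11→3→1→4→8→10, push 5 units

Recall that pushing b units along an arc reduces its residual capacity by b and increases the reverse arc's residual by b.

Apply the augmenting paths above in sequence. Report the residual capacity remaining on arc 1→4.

Residual capacity of (1,4): 9

after path 1 (11→3→0→2→7→12→1→4→9→8→10, push 1): res(1,4)=28
after path 2 (11→3→1→12→10, push 1): res(1,4)=28
after path 3 (11→3→1→4→2→10, push 14): res(1,4)=14
after path 4 (11→3→1→4→8→10, push 5): res(1,4)=9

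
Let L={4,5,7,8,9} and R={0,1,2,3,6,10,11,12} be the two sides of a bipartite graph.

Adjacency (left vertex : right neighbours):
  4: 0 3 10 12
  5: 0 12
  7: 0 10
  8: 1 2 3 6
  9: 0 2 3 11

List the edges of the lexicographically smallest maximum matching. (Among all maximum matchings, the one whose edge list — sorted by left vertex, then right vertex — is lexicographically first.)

Lex-smallest maximum matching: {(4,0), (5,12), (7,10), (8,1), (9,2)}

|M| = 5 (so the lex-smallest maximum matching has 5 edges)
process left vertices in ascending order; for each, take the smallest-labelled available neighbour that still permits 5 edges overall, or leave it unmatched if none does
lex-smallest matching: {4-0, 5-12, 7-10, 8-1, 9-2}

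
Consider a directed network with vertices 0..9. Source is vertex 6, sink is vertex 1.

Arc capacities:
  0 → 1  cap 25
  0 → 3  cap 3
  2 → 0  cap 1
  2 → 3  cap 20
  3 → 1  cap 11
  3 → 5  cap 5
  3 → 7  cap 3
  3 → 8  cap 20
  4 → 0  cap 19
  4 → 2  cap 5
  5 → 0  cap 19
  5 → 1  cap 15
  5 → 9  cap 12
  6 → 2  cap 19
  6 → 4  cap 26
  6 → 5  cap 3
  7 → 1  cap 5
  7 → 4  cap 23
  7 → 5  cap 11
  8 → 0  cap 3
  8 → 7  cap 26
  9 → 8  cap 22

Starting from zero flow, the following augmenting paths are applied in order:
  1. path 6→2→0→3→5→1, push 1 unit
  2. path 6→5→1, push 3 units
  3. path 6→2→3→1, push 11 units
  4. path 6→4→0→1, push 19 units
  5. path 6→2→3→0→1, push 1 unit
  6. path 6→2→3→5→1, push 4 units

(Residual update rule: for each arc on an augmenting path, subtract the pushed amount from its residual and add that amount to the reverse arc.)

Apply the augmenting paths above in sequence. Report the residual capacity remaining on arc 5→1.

Residual capacity of (5,1): 7

after path 1 (6→2→0→3→5→1, push 1): res(5,1)=14
after path 2 (6→5→1, push 3): res(5,1)=11
after path 3 (6→2→3→1, push 11): res(5,1)=11
after path 4 (6→4→0→1, push 19): res(5,1)=11
after path 5 (6→2→3→0→1, push 1): res(5,1)=11
after path 6 (6→2→3→5→1, push 4): res(5,1)=7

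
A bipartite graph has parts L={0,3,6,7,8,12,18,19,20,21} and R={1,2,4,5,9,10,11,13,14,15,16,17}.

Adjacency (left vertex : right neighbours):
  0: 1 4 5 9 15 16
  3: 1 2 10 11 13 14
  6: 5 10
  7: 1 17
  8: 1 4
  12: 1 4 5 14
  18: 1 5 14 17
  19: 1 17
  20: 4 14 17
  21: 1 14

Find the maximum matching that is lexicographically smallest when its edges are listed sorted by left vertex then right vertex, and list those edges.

Lex-smallest maximum matching: {(0,9), (3,2), (6,10), (7,1), (8,4), (12,5), (18,14), (19,17)}

|M| = 8 (so the lex-smallest maximum matching has 8 edges)
process left vertices in ascending order; for each, take the smallest-labelled available neighbour that still permits 8 edges overall, or leave it unmatched if none does
lex-smallest matching: {0-9, 3-2, 6-10, 7-1, 8-4, 12-5, 18-14, 19-17}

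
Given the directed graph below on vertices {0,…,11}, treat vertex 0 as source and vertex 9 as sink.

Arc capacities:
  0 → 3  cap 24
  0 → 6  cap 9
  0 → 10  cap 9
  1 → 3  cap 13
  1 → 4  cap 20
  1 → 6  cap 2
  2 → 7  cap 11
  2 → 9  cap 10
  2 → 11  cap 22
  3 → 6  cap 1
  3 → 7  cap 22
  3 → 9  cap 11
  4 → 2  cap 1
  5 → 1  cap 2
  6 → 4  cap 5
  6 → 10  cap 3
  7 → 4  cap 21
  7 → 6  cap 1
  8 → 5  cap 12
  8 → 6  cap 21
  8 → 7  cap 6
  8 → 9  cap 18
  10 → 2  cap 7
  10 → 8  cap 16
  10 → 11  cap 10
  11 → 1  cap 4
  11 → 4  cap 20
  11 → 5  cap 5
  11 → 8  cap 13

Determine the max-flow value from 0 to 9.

Maximum flow value: 24

augment #1: 0→3→9 bottleneck 11, total now 11
augment #2: 0→10→2→9 bottleneck 7, total now 18
augment #3: 0→10→8→9 bottleneck 2, total now 20
augment #4: 0→6→4→2→9 bottleneck 1, total now 21
augment #5: 0→6→10→8→9 bottleneck 3, total now 24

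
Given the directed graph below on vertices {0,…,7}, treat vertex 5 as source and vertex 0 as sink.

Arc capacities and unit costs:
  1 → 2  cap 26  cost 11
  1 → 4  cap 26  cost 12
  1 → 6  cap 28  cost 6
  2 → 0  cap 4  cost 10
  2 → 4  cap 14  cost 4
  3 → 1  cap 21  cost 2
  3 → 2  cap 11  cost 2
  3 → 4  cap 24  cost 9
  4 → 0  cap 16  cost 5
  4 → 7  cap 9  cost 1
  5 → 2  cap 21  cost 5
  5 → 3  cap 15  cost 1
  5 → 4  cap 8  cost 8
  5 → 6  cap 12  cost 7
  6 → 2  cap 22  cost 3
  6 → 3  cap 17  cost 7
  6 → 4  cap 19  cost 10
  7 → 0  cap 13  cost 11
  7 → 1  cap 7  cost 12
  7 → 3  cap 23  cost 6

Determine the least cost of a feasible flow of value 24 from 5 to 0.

Minimum cost for 24 units: 338

shortest-cost path #1: 5→3→2→4→0 push 11 @ unit cost 12 (adds 132)
shortest-cost path #2: 5→4→0 push 5 @ unit cost 13 (adds 65)
shortest-cost path #3: 5→4→2→0 push 3 @ unit cost 14 (adds 42)
shortest-cost path #4: 5→2→0 push 1 @ unit cost 15 (adds 15)
shortest-cost path #5: 5→2→4→7→0 push 4 @ unit cost 21 (adds 84)
total cost = 338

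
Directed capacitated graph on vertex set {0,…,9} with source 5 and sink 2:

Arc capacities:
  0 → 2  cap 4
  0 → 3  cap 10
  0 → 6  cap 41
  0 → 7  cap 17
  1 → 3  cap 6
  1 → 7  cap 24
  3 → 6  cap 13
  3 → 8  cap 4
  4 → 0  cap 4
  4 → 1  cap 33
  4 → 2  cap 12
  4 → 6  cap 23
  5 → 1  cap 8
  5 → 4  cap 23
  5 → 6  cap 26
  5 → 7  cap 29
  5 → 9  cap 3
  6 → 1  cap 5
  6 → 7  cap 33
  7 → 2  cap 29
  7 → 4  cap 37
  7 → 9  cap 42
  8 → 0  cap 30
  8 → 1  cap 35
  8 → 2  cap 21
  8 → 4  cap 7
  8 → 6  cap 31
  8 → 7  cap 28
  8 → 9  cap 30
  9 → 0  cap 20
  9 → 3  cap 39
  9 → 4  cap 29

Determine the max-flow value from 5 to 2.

Maximum flow value: 49

augment #1: 5→4→2 bottleneck 12, total now 12
augment #2: 5→7→2 bottleneck 29, total now 41
augment #3: 5→4→0→2 bottleneck 4, total now 45
augment #4: 5→1→3→8→2 bottleneck 4, total now 49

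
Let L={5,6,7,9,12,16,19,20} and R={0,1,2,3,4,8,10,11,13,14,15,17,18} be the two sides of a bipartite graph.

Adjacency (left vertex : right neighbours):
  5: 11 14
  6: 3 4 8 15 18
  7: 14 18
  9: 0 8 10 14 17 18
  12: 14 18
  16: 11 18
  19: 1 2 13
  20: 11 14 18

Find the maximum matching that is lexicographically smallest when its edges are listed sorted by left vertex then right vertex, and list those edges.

Lex-smallest maximum matching: {(5,11), (6,3), (7,14), (9,0), (12,18), (19,1)}

|M| = 6 (so the lex-smallest maximum matching has 6 edges)
process left vertices in ascending order; for each, take the smallest-labelled available neighbour that still permits 6 edges overall, or leave it unmatched if none does
lex-smallest matching: {5-11, 6-3, 7-14, 9-0, 12-18, 19-1}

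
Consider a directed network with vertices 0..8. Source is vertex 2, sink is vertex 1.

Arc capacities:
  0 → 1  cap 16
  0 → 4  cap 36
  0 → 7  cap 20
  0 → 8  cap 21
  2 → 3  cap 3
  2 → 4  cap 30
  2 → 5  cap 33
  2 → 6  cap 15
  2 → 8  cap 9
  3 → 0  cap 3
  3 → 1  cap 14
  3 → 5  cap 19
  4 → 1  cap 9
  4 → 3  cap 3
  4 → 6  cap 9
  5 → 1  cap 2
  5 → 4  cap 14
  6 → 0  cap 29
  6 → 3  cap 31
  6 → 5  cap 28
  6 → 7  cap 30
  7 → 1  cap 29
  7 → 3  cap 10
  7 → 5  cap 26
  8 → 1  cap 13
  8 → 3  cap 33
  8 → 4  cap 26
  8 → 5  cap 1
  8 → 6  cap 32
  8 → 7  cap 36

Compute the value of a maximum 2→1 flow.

Maximum flow value: 50

augment #1: 2→3→1 bottleneck 3, total now 3
augment #2: 2→4→1 bottleneck 9, total now 12
augment #3: 2→5→1 bottleneck 2, total now 14
augment #4: 2→8→1 bottleneck 9, total now 23
augment #5: 2→4→3→1 bottleneck 3, total now 26
augment #6: 2→6→0→1 bottleneck 15, total now 41
augment #7: 2→4→6→0→1 bottleneck 1, total now 42
augment #8: 2→4→6→3→1 bottleneck 8, total now 50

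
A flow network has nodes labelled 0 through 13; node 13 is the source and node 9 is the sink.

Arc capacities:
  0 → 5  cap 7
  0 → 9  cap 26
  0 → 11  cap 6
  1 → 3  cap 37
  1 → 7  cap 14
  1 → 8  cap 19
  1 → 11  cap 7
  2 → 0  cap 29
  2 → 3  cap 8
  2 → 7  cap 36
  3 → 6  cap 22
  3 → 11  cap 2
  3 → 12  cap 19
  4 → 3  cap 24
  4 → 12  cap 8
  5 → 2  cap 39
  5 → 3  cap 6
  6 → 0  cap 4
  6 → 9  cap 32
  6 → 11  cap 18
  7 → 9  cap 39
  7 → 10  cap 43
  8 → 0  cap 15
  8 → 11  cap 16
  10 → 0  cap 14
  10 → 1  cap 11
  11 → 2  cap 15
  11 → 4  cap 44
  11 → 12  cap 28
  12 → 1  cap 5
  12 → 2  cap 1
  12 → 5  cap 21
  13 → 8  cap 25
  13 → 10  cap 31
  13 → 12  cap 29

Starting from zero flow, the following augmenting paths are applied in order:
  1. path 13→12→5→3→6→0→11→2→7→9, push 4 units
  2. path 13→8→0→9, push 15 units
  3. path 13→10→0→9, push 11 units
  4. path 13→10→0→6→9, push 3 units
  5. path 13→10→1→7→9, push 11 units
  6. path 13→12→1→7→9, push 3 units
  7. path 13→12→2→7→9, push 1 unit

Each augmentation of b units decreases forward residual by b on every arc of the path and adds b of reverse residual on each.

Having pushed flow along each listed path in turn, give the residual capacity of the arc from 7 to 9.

after path 1 (13→12→5→3→6→0→11→2→7→9, push 4): res(7,9)=35
after path 2 (13→8→0→9, push 15): res(7,9)=35
after path 3 (13→10→0→9, push 11): res(7,9)=35
after path 4 (13→10→0→6→9, push 3): res(7,9)=35
after path 5 (13→10→1→7→9, push 11): res(7,9)=24
after path 6 (13→12→1→7→9, push 3): res(7,9)=21
after path 7 (13→12→2→7→9, push 1): res(7,9)=20

Residual capacity of (7,9): 20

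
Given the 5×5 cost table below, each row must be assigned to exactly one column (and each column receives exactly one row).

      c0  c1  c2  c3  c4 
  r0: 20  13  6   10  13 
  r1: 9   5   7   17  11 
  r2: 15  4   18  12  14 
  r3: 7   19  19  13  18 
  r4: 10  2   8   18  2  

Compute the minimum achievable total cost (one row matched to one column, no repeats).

optimal assignment: row0→col3 (cost 10), row1→col2 (cost 7), row2→col1 (cost 4), row3→col0 (cost 7), row4→col4 (cost 2)
total = 10 + 7 + 4 + 7 + 2 = 30

Minimum assignment cost: 30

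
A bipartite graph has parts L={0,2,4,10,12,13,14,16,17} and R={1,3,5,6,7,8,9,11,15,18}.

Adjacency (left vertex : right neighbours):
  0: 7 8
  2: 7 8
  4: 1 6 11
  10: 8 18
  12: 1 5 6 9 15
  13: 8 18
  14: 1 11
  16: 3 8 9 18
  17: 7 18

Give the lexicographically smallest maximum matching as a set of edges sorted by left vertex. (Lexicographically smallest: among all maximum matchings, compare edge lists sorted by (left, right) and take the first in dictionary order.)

Lex-smallest maximum matching: {(0,7), (2,8), (4,1), (10,18), (12,5), (14,11), (16,3)}

|M| = 7 (so the lex-smallest maximum matching has 7 edges)
process left vertices in ascending order; for each, take the smallest-labelled available neighbour that still permits 7 edges overall, or leave it unmatched if none does
lex-smallest matching: {0-7, 2-8, 4-1, 10-18, 12-5, 14-11, 16-3}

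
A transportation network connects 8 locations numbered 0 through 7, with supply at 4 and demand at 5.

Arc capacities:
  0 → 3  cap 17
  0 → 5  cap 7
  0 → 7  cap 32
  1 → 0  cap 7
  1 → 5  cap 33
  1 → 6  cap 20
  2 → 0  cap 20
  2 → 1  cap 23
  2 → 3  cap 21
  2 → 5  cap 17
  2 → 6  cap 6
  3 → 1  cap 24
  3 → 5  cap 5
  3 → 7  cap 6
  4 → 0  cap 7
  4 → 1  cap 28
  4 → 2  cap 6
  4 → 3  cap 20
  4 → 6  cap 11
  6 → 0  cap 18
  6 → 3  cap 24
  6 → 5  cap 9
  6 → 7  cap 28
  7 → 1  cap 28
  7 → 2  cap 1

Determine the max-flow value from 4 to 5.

Maximum flow value: 61

augment #1: 4→0→5 bottleneck 7, total now 7
augment #2: 4→1→5 bottleneck 28, total now 35
augment #3: 4→2→5 bottleneck 6, total now 41
augment #4: 4→3→5 bottleneck 5, total now 46
augment #5: 4→6→5 bottleneck 9, total now 55
augment #6: 4→3→1→5 bottleneck 5, total now 60
augment #7: 4→3→7→2→5 bottleneck 1, total now 61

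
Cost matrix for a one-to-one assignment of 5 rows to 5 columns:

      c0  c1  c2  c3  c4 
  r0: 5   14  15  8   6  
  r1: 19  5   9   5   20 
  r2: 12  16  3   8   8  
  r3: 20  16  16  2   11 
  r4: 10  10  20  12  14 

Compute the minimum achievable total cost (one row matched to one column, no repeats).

optimal assignment: row0→col4 (cost 6), row1→col1 (cost 5), row2→col2 (cost 3), row3→col3 (cost 2), row4→col0 (cost 10)
total = 6 + 5 + 3 + 2 + 10 = 26

Minimum assignment cost: 26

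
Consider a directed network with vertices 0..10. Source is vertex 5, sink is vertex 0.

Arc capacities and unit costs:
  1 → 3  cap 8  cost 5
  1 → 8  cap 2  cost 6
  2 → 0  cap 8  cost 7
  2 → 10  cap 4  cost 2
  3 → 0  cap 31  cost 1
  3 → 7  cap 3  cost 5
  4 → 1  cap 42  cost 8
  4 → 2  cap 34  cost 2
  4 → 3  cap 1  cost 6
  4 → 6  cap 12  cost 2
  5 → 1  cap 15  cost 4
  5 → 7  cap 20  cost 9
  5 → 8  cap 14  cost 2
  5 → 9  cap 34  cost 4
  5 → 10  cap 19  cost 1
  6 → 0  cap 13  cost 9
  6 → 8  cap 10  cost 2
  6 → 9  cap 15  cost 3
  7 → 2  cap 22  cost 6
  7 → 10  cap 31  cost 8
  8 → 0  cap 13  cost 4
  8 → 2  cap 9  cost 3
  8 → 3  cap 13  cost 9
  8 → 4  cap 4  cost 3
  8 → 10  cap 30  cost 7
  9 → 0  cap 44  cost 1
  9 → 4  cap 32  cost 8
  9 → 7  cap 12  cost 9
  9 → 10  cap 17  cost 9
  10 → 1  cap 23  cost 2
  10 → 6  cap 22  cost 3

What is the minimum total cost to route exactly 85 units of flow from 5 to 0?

shortest-cost path #1: 5→9→0 push 34 @ unit cost 5 (adds 170)
shortest-cost path #2: 5→8→0 push 13 @ unit cost 6 (adds 78)
shortest-cost path #3: 5→10→6→9→0 push 10 @ unit cost 8 (adds 80)
shortest-cost path #4: 5→10→1→3→0 push 8 @ unit cost 9 (adds 72)
shortest-cost path #5: 5→8→2→0 push 1 @ unit cost 12 (adds 12)
shortest-cost path #6: 5→10→6→0 push 1 @ unit cost 13 (adds 13)
shortest-cost path #7: 5→1→10→6→0 push 8 @ unit cost 14 (adds 112)
shortest-cost path #8: 5→1→8→2→0 push 2 @ unit cost 20 (adds 40)
shortest-cost path #9: 5→7→2→0 push 5 @ unit cost 22 (adds 110)
shortest-cost path #10: 5→7→2→8→3→0 push 3 @ unit cost 22 (adds 66)
total cost = 753

Minimum cost for 85 units: 753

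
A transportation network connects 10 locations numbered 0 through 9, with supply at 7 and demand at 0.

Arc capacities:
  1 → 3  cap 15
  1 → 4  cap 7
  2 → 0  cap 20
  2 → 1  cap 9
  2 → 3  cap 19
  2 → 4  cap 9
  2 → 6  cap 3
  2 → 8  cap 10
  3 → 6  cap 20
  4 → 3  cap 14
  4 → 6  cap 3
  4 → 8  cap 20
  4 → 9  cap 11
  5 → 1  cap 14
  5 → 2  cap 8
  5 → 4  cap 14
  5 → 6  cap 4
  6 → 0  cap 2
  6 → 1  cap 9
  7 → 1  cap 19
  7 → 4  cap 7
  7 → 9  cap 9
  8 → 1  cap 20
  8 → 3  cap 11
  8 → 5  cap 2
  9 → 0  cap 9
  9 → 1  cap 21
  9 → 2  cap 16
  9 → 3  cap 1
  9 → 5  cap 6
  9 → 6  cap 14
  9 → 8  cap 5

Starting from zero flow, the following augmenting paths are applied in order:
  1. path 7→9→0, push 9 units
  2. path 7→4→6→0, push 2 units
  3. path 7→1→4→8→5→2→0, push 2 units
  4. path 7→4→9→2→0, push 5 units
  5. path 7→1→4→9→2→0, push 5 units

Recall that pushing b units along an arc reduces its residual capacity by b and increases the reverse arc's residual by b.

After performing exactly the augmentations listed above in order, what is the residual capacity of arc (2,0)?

Residual capacity of (2,0): 8

after path 1 (7→9→0, push 9): res(2,0)=20
after path 2 (7→4→6→0, push 2): res(2,0)=20
after path 3 (7→1→4→8→5→2→0, push 2): res(2,0)=18
after path 4 (7→4→9→2→0, push 5): res(2,0)=13
after path 5 (7→1→4→9→2→0, push 5): res(2,0)=8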